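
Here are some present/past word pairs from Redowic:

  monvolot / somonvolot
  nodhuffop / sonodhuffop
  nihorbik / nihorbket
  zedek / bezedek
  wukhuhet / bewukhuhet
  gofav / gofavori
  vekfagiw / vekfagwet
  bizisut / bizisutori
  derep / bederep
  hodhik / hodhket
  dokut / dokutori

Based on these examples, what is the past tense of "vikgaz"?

vikgazori

"vikgaz" has last vowel 'a'. The one such stem in the data (gofav → gofavori) adds -ori, so the same rule applies.
The other patterns: stems whose last vowel is 'o' add the prefix so-; stems whose last vowel is 'e' add the prefix be-; stems whose last vowel is 'i' delete the last vowel and add -et.
So vikgaz → vikgazori.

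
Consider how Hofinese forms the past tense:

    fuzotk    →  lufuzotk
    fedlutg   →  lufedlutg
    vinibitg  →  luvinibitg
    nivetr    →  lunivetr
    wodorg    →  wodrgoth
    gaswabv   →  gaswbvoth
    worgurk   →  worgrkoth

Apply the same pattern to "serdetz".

fedlutg and wodorg both end in -g yet inflect differently (lufedlutg, wodrgoth), so the final letter is not what conditions the rule; the second-to-last letter is.
"serdetz" has second-to-last letter 't'. The stems whose second-to-last letter is 't' (fuzotk → lufuzotk, fedlutg → lufedlutg, vinibitg → luvinibitg) add the prefix lu-.
The other pattern: stems whose second-to-last letter is 'b' or 'r' delete the last vowel and add -oth.
So serdetz → luserdetz.

luserdetz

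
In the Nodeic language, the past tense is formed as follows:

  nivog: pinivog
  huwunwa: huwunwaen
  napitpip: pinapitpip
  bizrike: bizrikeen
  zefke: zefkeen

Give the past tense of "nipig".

zefke and nivog both have 2 vowels yet inflect differently (zefkeen, pinivog), so the number of vowels is not what conditions the rule; whether the stem ends in a vowel or a consonant is.
"nipig" ends in a consonant. The stems ending in a consonant (nivog → pinivog, napitpip → pinapitpip) add the prefix pi-.
So nipig → pinipig.

pinipig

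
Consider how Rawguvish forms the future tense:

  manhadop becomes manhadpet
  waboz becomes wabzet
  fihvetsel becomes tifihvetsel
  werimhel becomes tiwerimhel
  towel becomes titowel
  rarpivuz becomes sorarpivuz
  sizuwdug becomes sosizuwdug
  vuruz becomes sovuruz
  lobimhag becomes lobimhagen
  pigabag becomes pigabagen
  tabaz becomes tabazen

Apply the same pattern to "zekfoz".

zekfzet

waboz and rarpivuz both end in -z yet inflect differently (wabzet, sorarpivuz), so the final letter is not what conditions the rule; the last vowel is.
"zekfoz" has last vowel 'o'. The stems whose last vowel is 'o' (manhadop → manhadpet, waboz → wabzet) delete the last vowel and add -et.
The other patterns: stems whose last vowel is 'e' add the prefix ti-; stems whose last vowel is 'u' add the prefix so-; stems whose last vowel is 'a' add -en.
So zekfoz → zekfzet.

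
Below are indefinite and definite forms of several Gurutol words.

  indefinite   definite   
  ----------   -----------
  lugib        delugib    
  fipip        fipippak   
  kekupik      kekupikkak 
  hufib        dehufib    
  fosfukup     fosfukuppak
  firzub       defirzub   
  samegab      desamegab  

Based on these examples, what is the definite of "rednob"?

derednob

firzub and fosfukup both have last vowel 'u' yet inflect differently (defirzub, fosfukuppak), so the last vowel is not what conditions the rule; the final letter is.
"rednob" ends in -b. The stems ending in -b (lugib → delugib, samegab → desamegab, hufib → dehufib) add the prefix de-.
The other pattern: stems ending in -k or -p double the final consonant and add -ak.
So rednob → derednob.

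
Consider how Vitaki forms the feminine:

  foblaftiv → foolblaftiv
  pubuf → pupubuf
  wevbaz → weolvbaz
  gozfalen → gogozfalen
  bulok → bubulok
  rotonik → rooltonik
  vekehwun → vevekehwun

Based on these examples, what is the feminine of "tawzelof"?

tatawzelof

"tawzelof" has last vowel 'o'. The one such stem in the data (bulok → bubulok) repeats the first consonant+vowel as a prefix (as do gozfalen, vekehwun), so the same rule applies.
The other pattern: stems whose last vowel is 'a' or 'i' insert -ol- after the first vowel.
So tawzelof → tatawzelof.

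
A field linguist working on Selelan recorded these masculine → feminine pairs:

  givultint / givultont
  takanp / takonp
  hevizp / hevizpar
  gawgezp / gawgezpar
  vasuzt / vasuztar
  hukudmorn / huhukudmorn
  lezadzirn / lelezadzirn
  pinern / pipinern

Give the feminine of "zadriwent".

zadriwont

"zadriwent" has second-to-last letter 'n'. The stems whose second-to-last letter is 'n' (givultint → givultont, takanp → takonp) change the last vowel to 'o'.
So zadriwent → zadriwont.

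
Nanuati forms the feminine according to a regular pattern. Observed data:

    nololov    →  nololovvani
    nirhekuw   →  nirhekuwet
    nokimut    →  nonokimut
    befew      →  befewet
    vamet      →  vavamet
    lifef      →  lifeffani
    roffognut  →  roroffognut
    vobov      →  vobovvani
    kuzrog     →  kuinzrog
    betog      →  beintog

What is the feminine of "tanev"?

nirhekuw and nokimut both have last vowel 'u' yet inflect differently (nirhekuwet, nonokimut), so the last vowel is not what conditions the rule; the final letter is.
"tanev" ends in -v. The stems ending in -v (vobov → vobovvani, nololov → nololovvani) double the final consonant and add -ani.
So tanev → tanevvani.

tanevvani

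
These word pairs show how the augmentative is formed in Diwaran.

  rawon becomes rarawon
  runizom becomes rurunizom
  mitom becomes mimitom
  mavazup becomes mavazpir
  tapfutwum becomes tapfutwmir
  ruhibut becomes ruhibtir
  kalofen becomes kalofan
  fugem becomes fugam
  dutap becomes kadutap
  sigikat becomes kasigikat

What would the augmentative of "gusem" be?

gusam

"gusem" has last vowel 'e'. The stems whose last vowel is 'e' (kalofen → kalofan, fugem → fugam) change the last vowel to 'a'.
So gusem → gusam.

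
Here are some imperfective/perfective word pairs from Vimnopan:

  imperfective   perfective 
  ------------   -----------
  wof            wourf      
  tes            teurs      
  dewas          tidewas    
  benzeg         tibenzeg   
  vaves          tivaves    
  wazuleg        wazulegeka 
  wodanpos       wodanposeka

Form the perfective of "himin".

tihimin

"himin" has 2 vowels. The stems with 2 vowels (dewas → tidewas, benzeg → tibenzeg, vaves → tivaves) add the prefix ti-.
So himin → tihimin.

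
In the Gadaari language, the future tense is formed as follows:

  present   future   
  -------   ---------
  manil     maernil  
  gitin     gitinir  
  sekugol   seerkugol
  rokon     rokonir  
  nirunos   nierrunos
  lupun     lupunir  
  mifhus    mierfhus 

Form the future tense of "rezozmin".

lupun and mifhus both have last vowel 'u' yet inflect differently (lupunir, mierfhus), so the last vowel is not what conditions the rule; the final letter is.
"rezozmin" ends in -n. The stems ending in -n (lupun → lupunir, gitin → gitinir, rokon → rokonir) add -ir.
The other pattern: stems ending in -l or -s insert -er- after the first vowel.
So rezozmin → rezozminir.

rezozminir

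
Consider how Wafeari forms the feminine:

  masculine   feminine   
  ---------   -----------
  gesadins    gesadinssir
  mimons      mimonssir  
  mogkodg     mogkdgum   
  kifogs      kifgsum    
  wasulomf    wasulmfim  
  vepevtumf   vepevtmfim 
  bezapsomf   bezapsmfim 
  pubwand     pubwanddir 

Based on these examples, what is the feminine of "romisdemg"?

romisdmgim

mimons and kifogs both end in -s yet inflect differently (mimonssir, kifgsum), so the final letter is not what conditions the rule; the second-to-last letter is.
"romisdemg" has second-to-last letter 'm'. The stems whose second-to-last letter is 'm' (bezapsomf → bezapsmfim, wasulomf → wasulmfim, vepevtumf → vepevtmfim) delete the last vowel and add -im.
The other patterns: stems whose second-to-last letter is 'n' double the final consonant and add -ir; stems whose second-to-last letter is 'd' or 'g' delete the last vowel and add -um.
So romisdemg → romisdmgim.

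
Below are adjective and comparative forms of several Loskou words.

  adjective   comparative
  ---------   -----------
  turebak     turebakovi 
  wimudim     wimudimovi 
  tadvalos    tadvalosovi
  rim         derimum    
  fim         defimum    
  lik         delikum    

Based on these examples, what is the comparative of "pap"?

depapum

lik and turebak both end in -k yet inflect differently (delikum, turebakovi), so the final letter is not what conditions the rule; the number of vowels is.
"pap" has 1 vowel. The stems with 1 vowel (rim → derimum, lik → delikum, fim → defimum) add de- … -um around the stem.
The other pattern: stems with 3 vowels add -ovi.
So pap → depapum.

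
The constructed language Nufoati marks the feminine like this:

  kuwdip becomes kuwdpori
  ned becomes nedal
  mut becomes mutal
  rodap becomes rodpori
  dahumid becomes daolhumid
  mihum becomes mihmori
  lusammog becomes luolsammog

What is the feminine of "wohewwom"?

ned and dahumid both end in -d yet inflect differently (nedal, daolhumid), so the final letter is not what conditions the rule; the number of vowels is.
"wohewwom" has 3 vowels. The stems with 3 vowels (lusammog → luolsammog, dahumid → daolhumid) insert -ol- after the first vowel.
The other patterns: stems with 1 vowel add -al; stems with 2 vowels delete the last vowel and add -ori.
So wohewwom → woolhewwom.

woolhewwom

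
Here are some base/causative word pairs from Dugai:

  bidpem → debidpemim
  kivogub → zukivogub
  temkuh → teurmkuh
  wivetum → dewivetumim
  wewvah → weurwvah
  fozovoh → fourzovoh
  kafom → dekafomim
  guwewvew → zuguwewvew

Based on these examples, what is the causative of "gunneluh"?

fozovoh and kafom both have last vowel 'o' yet inflect differently (fourzovoh, dekafomim), so the last vowel is not what conditions the rule; the final letter is.
"gunneluh" ends in -h. The stems ending in -h (wewvah → weurwvah, temkuh → teurmkuh, fozovoh → fourzovoh) insert -ur- after the first vowel.
The other patterns: stems ending in -m add de- … -im around the stem; stems ending in -b or -w add the prefix zu-.
So gunneluh → guurnneluh.

guurnneluh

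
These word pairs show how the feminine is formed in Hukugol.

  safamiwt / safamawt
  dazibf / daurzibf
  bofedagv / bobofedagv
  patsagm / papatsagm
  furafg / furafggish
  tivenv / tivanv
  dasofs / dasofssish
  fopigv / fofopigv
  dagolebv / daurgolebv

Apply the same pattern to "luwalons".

luwalans

bofedagv and tivenv both end in -v yet inflect differently (bobofedagv, tivanv), so the final letter is not what conditions the rule; the second-to-last letter is.
"luwalons" has second-to-last letter 'n'. The one such stem in the data (tivenv → tivanv) changes the last vowel to 'a' (as does safamiwt), so the same rule applies.
So luwalons → luwalans.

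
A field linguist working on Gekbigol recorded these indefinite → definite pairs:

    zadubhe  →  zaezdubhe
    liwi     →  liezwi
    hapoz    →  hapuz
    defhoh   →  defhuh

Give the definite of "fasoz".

fasuz

liwi and hapoz both have 2 vowels yet inflect differently (liezwi, hapuz), so the number of vowels is not what conditions the rule; whether the stem ends in a vowel or a consonant is.
"fasoz" ends in a consonant. The stems ending in a consonant (hapoz → hapuz, defhoh → defhuh) change the last vowel to 'u'.
So fasoz → fasuz.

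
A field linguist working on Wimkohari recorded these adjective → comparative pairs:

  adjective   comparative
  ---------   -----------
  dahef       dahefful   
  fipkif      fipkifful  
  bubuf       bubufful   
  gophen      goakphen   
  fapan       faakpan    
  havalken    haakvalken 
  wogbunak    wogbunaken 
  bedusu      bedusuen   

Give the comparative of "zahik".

zahiken

dahef and gophen both have last vowel 'e' yet inflect differently (dahefful, goakphen), so the last vowel is not what conditions the rule; the final letter is.
"zahik" ends in -k. The one such stem in the data (wogbunak → wogbunaken) adds -en, so the same rule applies.
The other patterns: stems ending in -f double the final consonant and add -ul; stems ending in -n insert -ak- after the first vowel.
So zahik → zahiken.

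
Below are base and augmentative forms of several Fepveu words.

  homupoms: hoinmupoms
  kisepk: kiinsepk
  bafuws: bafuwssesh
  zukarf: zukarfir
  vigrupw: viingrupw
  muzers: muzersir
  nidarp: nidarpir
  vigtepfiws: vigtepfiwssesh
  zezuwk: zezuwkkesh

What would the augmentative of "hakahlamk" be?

bafuws and muzers both end in -s yet inflect differently (bafuwssesh, muzersir), so the final letter is not what conditions the rule; the second-to-last letter is.
"hakahlamk" has second-to-last letter 'm'. The one such stem in the data (homupoms → hoinmupoms) inserts -in- after the first vowel (as do vigrupw, kisepk), so the same rule applies.
The other patterns: stems whose second-to-last letter is 'w' double the final consonant and add -esh; stems whose second-to-last letter is 'r' add -ir.
So hakahlamk → hainkahlamk.

hainkahlamk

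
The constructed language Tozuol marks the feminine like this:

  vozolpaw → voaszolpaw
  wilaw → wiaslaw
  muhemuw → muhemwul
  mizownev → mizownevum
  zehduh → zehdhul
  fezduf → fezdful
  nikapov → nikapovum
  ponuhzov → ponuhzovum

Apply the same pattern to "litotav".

muhemuw and vozolpaw both end in -w yet inflect differently (muhemwul, voaszolpaw), so the final letter is not what conditions the rule; the last vowel is.
"litotav" has last vowel 'a'. The stems whose last vowel is 'a' (vozolpaw → voaszolpaw, wilaw → wiaslaw) insert -as- after the first vowel.
So litotav → liastotav.

liastotav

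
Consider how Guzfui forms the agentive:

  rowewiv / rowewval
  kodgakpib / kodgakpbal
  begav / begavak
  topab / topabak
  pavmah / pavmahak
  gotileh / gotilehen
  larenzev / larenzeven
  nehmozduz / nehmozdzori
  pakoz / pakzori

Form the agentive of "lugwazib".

lugwazbal

rowewiv and begav both end in -v yet inflect differently (rowewval, begavak), so the final letter is not what conditions the rule; the last vowel is.
"lugwazib" has last vowel 'i'. The stems whose last vowel is 'i' (rowewiv → rowewval, kodgakpib → kodgakpbal) delete the last vowel and add -al.
The other patterns: stems whose last vowel is 'a' add -ak; stems whose last vowel is 'e' add -en; stems whose last vowel is 'o' or 'u' delete the last vowel and add -ori.
So lugwazib → lugwazbal.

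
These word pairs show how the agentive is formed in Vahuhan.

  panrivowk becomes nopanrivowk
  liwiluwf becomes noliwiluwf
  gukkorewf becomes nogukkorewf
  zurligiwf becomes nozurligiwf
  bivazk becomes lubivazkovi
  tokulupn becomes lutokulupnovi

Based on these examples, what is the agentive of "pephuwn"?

"pephuwn" has second-to-last letter 'w'. The stems whose second-to-last letter is 'w' (panrivowk → nopanrivowk, liwiluwf → noliwiluwf, gukkorewf → nogukkorewf) add the prefix no-.
The other pattern: stems whose second-to-last letter is 'p' or 'z' add lu- … -ovi around the stem.
So pephuwn → nopephuwn.

nopephuwn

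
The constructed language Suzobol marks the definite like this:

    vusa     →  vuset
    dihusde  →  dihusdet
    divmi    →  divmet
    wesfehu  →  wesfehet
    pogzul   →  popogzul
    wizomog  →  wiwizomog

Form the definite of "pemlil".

pepemlil

"pemlil" ends in a consonant. The stems ending in a consonant (pogzul → popogzul, wizomog → wiwizomog) repeat the first consonant+vowel as a prefix.
So pemlil → pepemlil.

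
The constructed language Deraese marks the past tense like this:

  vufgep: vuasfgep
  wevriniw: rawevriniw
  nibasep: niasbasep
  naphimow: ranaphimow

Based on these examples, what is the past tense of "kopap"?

koaspap

naphimow and nibasep both begin with n- yet inflect differently (ranaphimow, niasbasep), so the first letter is not what conditions the rule; the final letter is.
"kopap" ends in -p. The stems ending in -p (nibasep → niasbasep, vufgep → vuasfgep) insert -as- after the first vowel.
So kopap → koaspap.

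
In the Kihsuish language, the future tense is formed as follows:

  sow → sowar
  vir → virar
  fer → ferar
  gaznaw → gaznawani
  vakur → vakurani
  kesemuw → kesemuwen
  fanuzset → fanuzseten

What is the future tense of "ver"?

"ver" has 1 vowel. The stems with 1 vowel (sow → sowar, vir → virar, fer → ferar) add -ar.
So ver → verar.

verar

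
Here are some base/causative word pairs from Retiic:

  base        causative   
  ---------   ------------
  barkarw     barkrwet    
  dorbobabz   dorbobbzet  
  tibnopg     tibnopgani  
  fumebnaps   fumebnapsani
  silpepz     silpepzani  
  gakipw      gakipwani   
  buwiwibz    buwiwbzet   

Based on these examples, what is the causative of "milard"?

gakipw and barkarw both end in -w yet inflect differently (gakipwani, barkrwet), so the final letter is not what conditions the rule; the second-to-last letter is.
"milard" has second-to-last letter 'r'. The one such stem in the data (barkarw → barkrwet) deletes the last vowel and adds -et (as do buwiwibz, dorbobabz), so the same rule applies.
The other pattern: stems whose second-to-last letter is 'p' add -ani.
So milard → milrdet.

milrdet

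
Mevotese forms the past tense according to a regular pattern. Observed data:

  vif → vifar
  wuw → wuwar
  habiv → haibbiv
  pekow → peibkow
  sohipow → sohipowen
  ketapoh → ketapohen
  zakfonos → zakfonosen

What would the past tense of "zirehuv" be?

wuw and pekow both end in -w yet inflect differently (wuwar, peibkow), so the final letter is not what conditions the rule; the number of vowels is.
"zirehuv" has 3 vowels. The stems with 3 vowels (sohipow → sohipowen, ketapoh → ketapohen, zakfonos → zakfonosen) add -en.
So zirehuv → zirehuven.

zirehuven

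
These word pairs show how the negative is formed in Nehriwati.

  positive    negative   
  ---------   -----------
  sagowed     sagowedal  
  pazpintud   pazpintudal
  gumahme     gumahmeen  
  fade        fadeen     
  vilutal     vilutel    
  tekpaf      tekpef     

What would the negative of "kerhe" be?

"kerhe" ends in -e. The stems ending in -e (gumahme → gumahmeen, fade → fadeen) add -en.
So kerhe → kerheen.

kerheen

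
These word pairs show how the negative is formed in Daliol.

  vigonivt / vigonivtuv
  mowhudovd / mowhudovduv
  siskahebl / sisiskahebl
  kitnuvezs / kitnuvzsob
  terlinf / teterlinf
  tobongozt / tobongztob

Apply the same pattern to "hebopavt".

hebopavtuv

vigonivt and tobongozt both end in -t yet inflect differently (vigonivtuv, tobongztob), so the final letter is not what conditions the rule; the second-to-last letter is.
"hebopavt" has second-to-last letter 'v'. The stems whose second-to-last letter is 'v' (mowhudovd → mowhudovduv, vigonivt → vigonivtuv) add -uv.
So hebopavt → hebopavtuv.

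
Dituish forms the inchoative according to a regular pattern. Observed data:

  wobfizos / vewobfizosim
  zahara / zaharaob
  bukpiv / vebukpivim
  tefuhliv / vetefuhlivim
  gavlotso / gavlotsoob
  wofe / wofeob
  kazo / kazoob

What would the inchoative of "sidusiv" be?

wobfizos and kazo both have last vowel 'o' yet inflect differently (vewobfizosim, kazoob), so the last vowel is not what conditions the rule; whether the stem ends in a vowel or a consonant is.
"sidusiv" ends in a consonant. The stems ending in a consonant (bukpiv → vebukpivim, tefuhliv → vetefuhlivim, wobfizos → vewobfizosim) add ve- … -im around the stem.
So sidusiv → vesidusivim.

vesidusivim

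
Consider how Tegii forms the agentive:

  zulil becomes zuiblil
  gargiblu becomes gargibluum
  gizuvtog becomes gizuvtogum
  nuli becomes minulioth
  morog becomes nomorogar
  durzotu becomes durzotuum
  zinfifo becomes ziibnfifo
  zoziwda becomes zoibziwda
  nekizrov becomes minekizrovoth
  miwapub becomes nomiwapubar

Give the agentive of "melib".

nomelibar

"melib" begins with m-. The stems beginning with m- (miwapub → nomiwapubar, morog → nomorogar) add no- … -ar around the stem.
The other patterns: stems beginning with z- insert -ib- after the first vowel; stems beginning with d- or g- add -um; stems beginning with n- add mi- … -oth around the stem.
So melib → nomelibar.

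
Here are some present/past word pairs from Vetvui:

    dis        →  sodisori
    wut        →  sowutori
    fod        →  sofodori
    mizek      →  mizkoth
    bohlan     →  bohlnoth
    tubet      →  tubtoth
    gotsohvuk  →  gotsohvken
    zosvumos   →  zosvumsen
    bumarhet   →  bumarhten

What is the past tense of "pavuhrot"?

pavuhrten

"pavuhrot" has 3 vowels. The stems with 3 vowels (gotsohvuk → gotsohvken, zosvumos → zosvumsen, bumarhet → bumarhten) delete the last vowel and add -en.
The other patterns: stems with 1 vowel add so- … -ori around the stem; stems with 2 vowels delete the last vowel and add -oth.
So pavuhrot → pavuhrten.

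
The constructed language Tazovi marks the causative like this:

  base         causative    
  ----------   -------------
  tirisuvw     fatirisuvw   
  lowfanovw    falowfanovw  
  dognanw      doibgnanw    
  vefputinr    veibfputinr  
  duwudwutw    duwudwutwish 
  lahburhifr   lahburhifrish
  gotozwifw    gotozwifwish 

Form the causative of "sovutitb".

sovutitbish

tirisuvw and dognanw both end in -w yet inflect differently (fatirisuvw, doibgnanw), so the final letter is not what conditions the rule; the second-to-last letter is.
"sovutitb" has second-to-last letter 't'. The one such stem in the data (duwudwutw → duwudwutwish) adds -ish, so the same rule applies.
So sovutitb → sovutitbish.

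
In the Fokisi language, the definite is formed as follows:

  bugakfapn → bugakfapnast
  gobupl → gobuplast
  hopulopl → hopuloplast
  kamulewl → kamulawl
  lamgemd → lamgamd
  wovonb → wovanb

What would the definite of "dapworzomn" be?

gobupl and kamulewl both end in -l yet inflect differently (gobuplast, kamulawl), so the final letter is not what conditions the rule; the second-to-last letter is.
"dapworzomn" has second-to-last letter 'm'. The one such stem in the data (lamgemd → lamgamd) changes the last vowel to 'a' (as do kamulewl, wovonb), so the same rule applies.
The other pattern: stems whose second-to-last letter is 'p' add -ast.
So dapworzomn → dapworzamn.

dapworzamn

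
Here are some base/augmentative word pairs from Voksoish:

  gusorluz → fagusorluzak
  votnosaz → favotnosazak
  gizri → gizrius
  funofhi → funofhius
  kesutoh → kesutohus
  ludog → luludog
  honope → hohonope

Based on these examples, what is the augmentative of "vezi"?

vezius

"vezi" ends in -i. The stems ending in -i (gizri → gizrius, funofhi → funofhius) add -us.
So vezi → vezius.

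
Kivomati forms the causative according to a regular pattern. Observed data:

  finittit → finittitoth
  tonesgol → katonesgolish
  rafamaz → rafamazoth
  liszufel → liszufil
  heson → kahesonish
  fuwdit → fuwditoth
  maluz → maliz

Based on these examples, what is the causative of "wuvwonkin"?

tonesgol and liszufel both end in -l yet inflect differently (katonesgolish, liszufil), so the final letter is not what conditions the rule; the last vowel is.
"wuvwonkin" has last vowel 'i'. The stems whose last vowel is 'i' (fuwdit → fuwditoth, finittit → finittitoth) add -oth.
So wuvwonkin → wuvwonkinoth.

wuvwonkinoth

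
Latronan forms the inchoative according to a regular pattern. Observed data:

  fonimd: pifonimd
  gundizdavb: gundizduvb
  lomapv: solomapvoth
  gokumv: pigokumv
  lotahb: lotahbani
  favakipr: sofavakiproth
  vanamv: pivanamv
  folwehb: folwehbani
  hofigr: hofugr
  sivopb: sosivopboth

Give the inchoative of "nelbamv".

pinelbamv

lotahb and sivopb both end in -b yet inflect differently (lotahbani, sosivopboth), so the final letter is not what conditions the rule; the second-to-last letter is.
"nelbamv" has second-to-last letter 'm'. The stems whose second-to-last letter is 'm' (vanamv → pivanamv, fonimd → pifonimd, gokumv → pigokumv) add the prefix pi-.
The other patterns: stems whose second-to-last letter is 'h' add -ani; stems whose second-to-last letter is 'p' add so- … -oth around the stem; stems whose second-to-last letter is 'g' or 'v' change the last vowel to 'u'.
So nelbamv → pinelbamv.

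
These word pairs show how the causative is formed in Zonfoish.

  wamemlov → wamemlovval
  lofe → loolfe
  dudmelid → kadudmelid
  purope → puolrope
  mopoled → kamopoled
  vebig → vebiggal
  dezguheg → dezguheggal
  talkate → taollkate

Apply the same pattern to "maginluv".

mopoled and lofe both have last vowel 'e' yet inflect differently (kamopoled, loolfe), so the last vowel is not what conditions the rule; the final letter is.
"maginluv" ends in -v. The one such stem in the data (wamemlov → wamemlovval) doubles the final consonant and adds -al (as do dezguheg, vebig), so the same rule applies.
The other patterns: stems ending in -d add the prefix ka-; stems ending in -e insert -ol- after the first vowel.
So maginluv → maginluvval.

maginluvval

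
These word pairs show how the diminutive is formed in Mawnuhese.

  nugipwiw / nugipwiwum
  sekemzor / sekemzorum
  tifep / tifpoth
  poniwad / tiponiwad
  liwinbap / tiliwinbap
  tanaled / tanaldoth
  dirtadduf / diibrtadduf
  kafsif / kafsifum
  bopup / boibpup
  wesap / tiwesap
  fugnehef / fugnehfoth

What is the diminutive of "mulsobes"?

tifep and liwinbap both end in -p yet inflect differently (tifpoth, tiliwinbap), so the final letter is not what conditions the rule; the last vowel is.
"mulsobes" has last vowel 'e'. The stems whose last vowel is 'e' (tanaled → tanaldoth, tifep → tifpoth, fugnehef → fugnehfoth) delete the last vowel and add -oth.
So mulsobes → mulsobsoth.

mulsobsoth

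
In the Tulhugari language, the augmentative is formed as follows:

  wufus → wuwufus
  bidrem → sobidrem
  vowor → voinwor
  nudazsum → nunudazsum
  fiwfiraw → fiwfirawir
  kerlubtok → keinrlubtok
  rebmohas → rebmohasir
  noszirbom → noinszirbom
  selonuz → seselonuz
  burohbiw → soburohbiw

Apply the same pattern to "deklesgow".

noszirbom and nudazsum both end in -m yet inflect differently (noinszirbom, nunudazsum), so the final letter is not what conditions the rule; the last vowel is.
"deklesgow" has last vowel 'o'. The stems whose last vowel is 'o' (vowor → voinwor, kerlubtok → keinrlubtok, noszirbom → noinszirbom) insert -in- after the first vowel.
So deklesgow → deinklesgow.

deinklesgow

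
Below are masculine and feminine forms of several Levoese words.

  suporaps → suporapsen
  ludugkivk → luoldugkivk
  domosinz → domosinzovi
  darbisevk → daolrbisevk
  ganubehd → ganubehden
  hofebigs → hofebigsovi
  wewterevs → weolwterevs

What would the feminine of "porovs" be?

"porovs" has second-to-last letter 'v'. The stems whose second-to-last letter is 'v' (wewterevs → weolwterevs, ludugkivk → luoldugkivk, darbisevk → daolrbisevk) insert -ol- after the first vowel.
So porovs → poolrovs.

poolrovs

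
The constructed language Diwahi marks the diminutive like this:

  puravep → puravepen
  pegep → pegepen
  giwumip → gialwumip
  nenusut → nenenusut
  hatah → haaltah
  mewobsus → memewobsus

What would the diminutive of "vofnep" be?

"vofnep" has last vowel 'e'. The stems whose last vowel is 'e' (puravep → puravepen, pegep → pegepen) add -en.
So vofnep → vofnepen.

vofnepen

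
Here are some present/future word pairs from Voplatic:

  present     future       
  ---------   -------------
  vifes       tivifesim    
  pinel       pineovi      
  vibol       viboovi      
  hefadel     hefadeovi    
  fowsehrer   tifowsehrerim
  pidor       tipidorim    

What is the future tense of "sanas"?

tisanasim

vibol and pidor both have last vowel 'o' yet inflect differently (viboovi, tipidorim), so the last vowel is not what conditions the rule; the final letter is.
"sanas" ends in -s. The one such stem in the data (vifes → tivifesim) adds ti- … -im around the stem, so the same rule applies.
The other pattern: stems ending in -l drop the final letter and add -ovi.
So sanas → tisanasim.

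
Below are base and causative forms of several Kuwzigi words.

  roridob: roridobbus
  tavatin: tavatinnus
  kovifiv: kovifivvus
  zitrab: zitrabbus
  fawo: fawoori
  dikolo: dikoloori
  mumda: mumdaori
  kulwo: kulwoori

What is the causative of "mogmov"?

mogmovvus

"mogmov" ends in a consonant. The stems ending in a consonant (roridob → roridobbus, tavatin → tavatinnus, kovifiv → kovifivvus) double the final consonant and add -us.
The other pattern: stems ending in a vowel add -ori.
So mogmov → mogmovvus.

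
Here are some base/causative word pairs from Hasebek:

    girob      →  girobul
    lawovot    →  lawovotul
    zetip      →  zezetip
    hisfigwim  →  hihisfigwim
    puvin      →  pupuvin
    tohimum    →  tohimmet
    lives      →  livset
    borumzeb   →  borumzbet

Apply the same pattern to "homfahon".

homfahonul

"homfahon" has last vowel 'o'. The stems whose last vowel is 'o' (girob → girobul, lawovot → lawovotul) add -ul.
So homfahon → homfahonul.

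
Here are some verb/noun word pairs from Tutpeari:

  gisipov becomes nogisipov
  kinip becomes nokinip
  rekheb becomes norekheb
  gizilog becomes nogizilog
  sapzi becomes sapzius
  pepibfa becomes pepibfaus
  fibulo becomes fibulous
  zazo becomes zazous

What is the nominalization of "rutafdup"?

"rutafdup" ends in a consonant. The stems ending in a consonant (gisipov → nogisipov, kinip → nokinip, rekheb → norekheb) add the prefix no-.
So rutafdup → norutafdup.

norutafdup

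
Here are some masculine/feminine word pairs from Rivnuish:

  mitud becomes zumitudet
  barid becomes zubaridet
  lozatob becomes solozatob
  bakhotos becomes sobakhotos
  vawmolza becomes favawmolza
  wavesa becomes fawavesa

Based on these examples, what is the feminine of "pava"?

fapava

barid and bakhotos both begin with b- yet inflect differently (zubaridet, sobakhotos), so the first letter is not what conditions the rule; the final letter is.
"pava" ends in -a. The stems ending in -a (vawmolza → favawmolza, wavesa → fawavesa) add the prefix fa-.
So pava → fapava.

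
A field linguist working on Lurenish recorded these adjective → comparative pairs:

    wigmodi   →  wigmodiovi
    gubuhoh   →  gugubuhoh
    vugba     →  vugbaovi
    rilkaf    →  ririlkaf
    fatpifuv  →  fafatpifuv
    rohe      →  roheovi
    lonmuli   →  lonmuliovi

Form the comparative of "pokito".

pokitoovi

"pokito" ends in a vowel. The stems ending in a vowel (rohe → roheovi, wigmodi → wigmodiovi, lonmuli → lonmuliovi) add -ovi.
So pokito → pokitoovi.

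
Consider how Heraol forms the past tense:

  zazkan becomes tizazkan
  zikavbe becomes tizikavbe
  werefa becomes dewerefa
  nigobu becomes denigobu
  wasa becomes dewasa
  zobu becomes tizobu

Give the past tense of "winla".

zobu and nigobu both end in -u yet inflect differently (tizobu, denigobu), so the final letter is not what conditions the rule; the first letter is.
"winla" begins with w-. The stems beginning with w- (wasa → dewasa, werefa → dewerefa) add the prefix de-.
So winla → dewinla.

dewinla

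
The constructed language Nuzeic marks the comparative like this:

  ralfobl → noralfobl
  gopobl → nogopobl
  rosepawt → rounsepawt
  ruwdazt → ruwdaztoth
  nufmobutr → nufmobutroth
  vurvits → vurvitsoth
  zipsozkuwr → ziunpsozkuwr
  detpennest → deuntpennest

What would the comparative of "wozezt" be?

wozeztoth

zipsozkuwr and nufmobutr both end in -r yet inflect differently (ziunpsozkuwr, nufmobutroth), so the final letter is not what conditions the rule; the second-to-last letter is.
"wozezt" has second-to-last letter 'z'. The one such stem in the data (ruwdazt → ruwdaztoth) adds -oth, so the same rule applies.
So wozezt → wozeztoth.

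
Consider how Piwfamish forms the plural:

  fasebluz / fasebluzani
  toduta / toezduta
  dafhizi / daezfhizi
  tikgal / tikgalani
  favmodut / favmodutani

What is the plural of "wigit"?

"wigit" ends in a consonant. The stems ending in a consonant (fasebluz → fasebluzani, tikgal → tikgalani, favmodut → favmodutani) add -ani.
The other pattern: stems ending in a vowel insert -ez- after the first vowel.
So wigit → wigitani.

wigitani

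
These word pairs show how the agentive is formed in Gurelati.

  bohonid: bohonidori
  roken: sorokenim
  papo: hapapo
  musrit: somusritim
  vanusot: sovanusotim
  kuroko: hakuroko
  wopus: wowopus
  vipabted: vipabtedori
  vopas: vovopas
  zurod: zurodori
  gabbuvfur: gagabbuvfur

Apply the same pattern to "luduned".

ludunedori

"luduned" ends in -d. The stems ending in -d (zurod → zurodori, vipabted → vipabtedori, bohonid → bohonidori) add -ori.
The other patterns: stems ending in -o add the prefix ha-; stems ending in -r or -s repeat the first consonant+vowel as a prefix; stems ending in -n or -t add so- … -im around the stem.
So luduned → ludunedori.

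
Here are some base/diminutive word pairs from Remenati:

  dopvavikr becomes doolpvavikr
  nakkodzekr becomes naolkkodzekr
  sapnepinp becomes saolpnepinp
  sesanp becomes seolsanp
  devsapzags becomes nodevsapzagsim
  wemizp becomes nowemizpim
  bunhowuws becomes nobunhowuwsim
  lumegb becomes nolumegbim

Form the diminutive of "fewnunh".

sapnepinp and wemizp both end in -p yet inflect differently (saolpnepinp, nowemizpim), so the final letter is not what conditions the rule; the second-to-last letter is.
"fewnunh" has second-to-last letter 'n'. The stems whose second-to-last letter is 'n' (sapnepinp → saolpnepinp, sesanp → seolsanp) insert -ol- after the first vowel.
The other pattern: stems whose second-to-last letter is 'g', 'w' or 'z' add no- … -im around the stem.
So fewnunh → feolwnunh.

feolwnunh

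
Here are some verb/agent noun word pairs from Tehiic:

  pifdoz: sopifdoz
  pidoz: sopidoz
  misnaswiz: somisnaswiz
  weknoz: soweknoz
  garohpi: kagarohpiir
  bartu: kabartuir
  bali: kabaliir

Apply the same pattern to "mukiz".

misnaswiz and garohpi both have last vowel 'i' yet inflect differently (somisnaswiz, kagarohpiir), so the last vowel is not what conditions the rule; whether the stem ends in a vowel or a consonant is.
"mukiz" ends in a consonant. The stems ending in a consonant (pifdoz → sopifdoz, pidoz → sopidoz, misnaswiz → somisnaswiz) add the prefix so-.
The other pattern: stems ending in a vowel add ka- … -ir around the stem.
So mukiz → somukiz.

somukiz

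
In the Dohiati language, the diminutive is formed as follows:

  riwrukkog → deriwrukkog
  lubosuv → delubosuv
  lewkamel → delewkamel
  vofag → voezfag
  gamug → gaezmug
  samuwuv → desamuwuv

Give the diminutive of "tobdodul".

vofag and riwrukkog both end in -g yet inflect differently (voezfag, deriwrukkog), so the final letter is not what conditions the rule; the number of vowels is.
"tobdodul" has 3 vowels. The stems with 3 vowels (riwrukkog → deriwrukkog, lubosuv → delubosuv, lewkamel → delewkamel) add the prefix de-.
The other pattern: stems with 2 vowels insert -ez- after the first vowel.
So tobdodul → detobdodul.

detobdodul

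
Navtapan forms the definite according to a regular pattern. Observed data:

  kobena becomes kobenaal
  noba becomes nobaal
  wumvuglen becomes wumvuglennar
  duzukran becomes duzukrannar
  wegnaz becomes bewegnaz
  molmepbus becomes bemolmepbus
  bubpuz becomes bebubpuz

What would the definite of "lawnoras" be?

kobena and duzukran both have last vowel 'a' yet inflect differently (kobenaal, duzukrannar), so the last vowel is not what conditions the rule; the final letter is.
"lawnoras" ends in -s. The one such stem in the data (molmepbus → bemolmepbus) adds the prefix be-, so the same rule applies.
So lawnoras → belawnoras.

belawnoras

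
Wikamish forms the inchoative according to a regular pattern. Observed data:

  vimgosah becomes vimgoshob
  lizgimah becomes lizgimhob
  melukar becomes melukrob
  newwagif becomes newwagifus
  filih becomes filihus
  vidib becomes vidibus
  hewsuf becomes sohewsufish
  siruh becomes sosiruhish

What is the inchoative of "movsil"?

vimgosah and filih both end in -h yet inflect differently (vimgoshob, filihus), so the final letter is not what conditions the rule; the last vowel is.
"movsil" has last vowel 'i'. The stems whose last vowel is 'i' (newwagif → newwagifus, filih → filihus, vidib → vidibus) add -us.
So movsil → movsilus.

movsilus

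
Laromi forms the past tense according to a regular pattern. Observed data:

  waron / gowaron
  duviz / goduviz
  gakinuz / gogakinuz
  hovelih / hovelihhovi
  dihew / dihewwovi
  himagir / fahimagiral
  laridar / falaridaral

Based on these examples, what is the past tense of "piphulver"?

fapiphulveral

duviz and hovelih both have last vowel 'i' yet inflect differently (goduviz, hovelihhovi), so the last vowel is not what conditions the rule; the final letter is.
"piphulver" ends in -r. The stems ending in -r (himagir → fahimagiral, laridar → falaridaral) add fa- … -al around the stem.
So piphulver → fapiphulveral.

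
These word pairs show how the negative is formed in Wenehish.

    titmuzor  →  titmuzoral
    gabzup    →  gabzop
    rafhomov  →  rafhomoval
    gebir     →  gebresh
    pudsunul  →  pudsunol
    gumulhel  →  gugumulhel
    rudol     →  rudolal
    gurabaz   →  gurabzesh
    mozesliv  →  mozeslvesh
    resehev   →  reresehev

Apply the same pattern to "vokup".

rafhomov and resehev both end in -v yet inflect differently (rafhomoval, reresehev), so the final letter is not what conditions the rule; the last vowel is.
"vokup" has last vowel 'u'. The stems whose last vowel is 'u' (pudsunul → pudsunol, gabzup → gabzop) change the last vowel to 'o'.
The other patterns: stems whose last vowel is 'o' add -al; stems whose last vowel is 'e' repeat the first consonant+vowel as a prefix; stems whose last vowel is 'a' or 'i' delete the last vowel and add -esh.
So vokup → vokop.

vokop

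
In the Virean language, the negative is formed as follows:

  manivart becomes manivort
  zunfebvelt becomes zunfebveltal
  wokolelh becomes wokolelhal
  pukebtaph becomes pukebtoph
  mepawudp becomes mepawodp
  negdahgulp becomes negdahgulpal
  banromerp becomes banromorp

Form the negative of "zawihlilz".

zawihlilzal

wokolelh and pukebtaph both end in -h yet inflect differently (wokolelhal, pukebtoph), so the final letter is not what conditions the rule; the second-to-last letter is.
"zawihlilz" has second-to-last letter 'l'. The stems whose second-to-last letter is 'l' (wokolelh → wokolelhal, zunfebvelt → zunfebveltal, negdahgulp → negdahgulpal) add -al.
So zawihlilz → zawihlilzal.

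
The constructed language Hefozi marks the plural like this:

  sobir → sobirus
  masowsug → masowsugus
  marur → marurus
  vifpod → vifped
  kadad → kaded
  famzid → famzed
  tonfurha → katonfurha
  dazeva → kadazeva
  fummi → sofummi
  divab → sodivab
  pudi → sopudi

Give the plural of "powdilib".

sopowdilib

"powdilib" ends in -b. The one such stem in the data (divab → sodivab) adds the prefix so-, so the same rule applies.
The other patterns: stems ending in -g or -r add -us; stems ending in -d change the last vowel to 'e'; stems ending in -a add the prefix ka-.
So powdilib → sopowdilib.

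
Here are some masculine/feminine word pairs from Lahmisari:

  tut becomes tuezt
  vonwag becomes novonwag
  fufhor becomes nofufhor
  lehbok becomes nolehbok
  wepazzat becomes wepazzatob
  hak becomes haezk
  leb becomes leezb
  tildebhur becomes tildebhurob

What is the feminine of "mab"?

maezb

"mab" has 1 vowel. The stems with 1 vowel (tut → tuezt, leb → leezb, hak → haezk) insert -ez- after the first vowel.
The other patterns: stems with 2 vowels add the prefix no-; stems with 3 vowels add -ob.
So mab → maezb.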